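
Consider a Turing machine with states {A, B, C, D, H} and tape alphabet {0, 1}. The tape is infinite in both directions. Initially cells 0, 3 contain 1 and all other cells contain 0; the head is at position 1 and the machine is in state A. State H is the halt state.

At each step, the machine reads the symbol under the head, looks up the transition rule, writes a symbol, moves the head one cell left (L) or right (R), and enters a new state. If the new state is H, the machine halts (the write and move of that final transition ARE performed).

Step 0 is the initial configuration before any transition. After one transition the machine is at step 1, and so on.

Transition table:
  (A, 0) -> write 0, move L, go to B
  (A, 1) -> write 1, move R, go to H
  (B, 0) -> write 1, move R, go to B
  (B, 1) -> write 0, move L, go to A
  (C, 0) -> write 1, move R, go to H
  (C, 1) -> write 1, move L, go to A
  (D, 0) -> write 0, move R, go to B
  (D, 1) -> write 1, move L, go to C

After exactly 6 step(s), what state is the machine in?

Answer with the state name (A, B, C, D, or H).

Answer: B

Derivation:
Step 1: in state A at pos 1, read 0 -> (A,0)->write 0,move L,goto B. Now: state=B, head=0, tape[-1..4]=010010 (head:  ^)
Step 2: in state B at pos 0, read 1 -> (B,1)->write 0,move L,goto A. Now: state=A, head=-1, tape[-2..4]=0000010 (head:  ^)
Step 3: in state A at pos -1, read 0 -> (A,0)->write 0,move L,goto B. Now: state=B, head=-2, tape[-3..4]=00000010 (head:  ^)
Step 4: in state B at pos -2, read 0 -> (B,0)->write 1,move R,goto B. Now: state=B, head=-1, tape[-3..4]=01000010 (head:   ^)
Step 5: in state B at pos -1, read 0 -> (B,0)->write 1,move R,goto B. Now: state=B, head=0, tape[-3..4]=01100010 (head:    ^)
Step 6: in state B at pos 0, read 0 -> (B,0)->write 1,move R,goto B. Now: state=B, head=1, tape[-3..4]=01110010 (head:     ^)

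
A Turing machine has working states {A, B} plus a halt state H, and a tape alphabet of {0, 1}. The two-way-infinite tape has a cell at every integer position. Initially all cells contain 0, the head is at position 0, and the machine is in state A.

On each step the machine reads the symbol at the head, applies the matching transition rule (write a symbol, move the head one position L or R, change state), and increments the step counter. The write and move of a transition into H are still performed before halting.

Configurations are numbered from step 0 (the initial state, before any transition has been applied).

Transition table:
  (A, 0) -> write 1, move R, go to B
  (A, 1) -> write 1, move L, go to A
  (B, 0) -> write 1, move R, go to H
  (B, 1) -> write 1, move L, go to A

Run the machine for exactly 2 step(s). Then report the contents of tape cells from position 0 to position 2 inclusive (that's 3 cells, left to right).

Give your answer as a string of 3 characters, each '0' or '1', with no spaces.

Answer: 110

Derivation:
Step 1: in state A at pos 0, read 0 -> (A,0)->write 1,move R,goto B. Now: state=B, head=1, tape[-1..2]=0100 (head:   ^)
Step 2: in state B at pos 1, read 0 -> (B,0)->write 1,move R,goto H. Now: state=H, head=2, tape[-1..3]=01100 (head:    ^)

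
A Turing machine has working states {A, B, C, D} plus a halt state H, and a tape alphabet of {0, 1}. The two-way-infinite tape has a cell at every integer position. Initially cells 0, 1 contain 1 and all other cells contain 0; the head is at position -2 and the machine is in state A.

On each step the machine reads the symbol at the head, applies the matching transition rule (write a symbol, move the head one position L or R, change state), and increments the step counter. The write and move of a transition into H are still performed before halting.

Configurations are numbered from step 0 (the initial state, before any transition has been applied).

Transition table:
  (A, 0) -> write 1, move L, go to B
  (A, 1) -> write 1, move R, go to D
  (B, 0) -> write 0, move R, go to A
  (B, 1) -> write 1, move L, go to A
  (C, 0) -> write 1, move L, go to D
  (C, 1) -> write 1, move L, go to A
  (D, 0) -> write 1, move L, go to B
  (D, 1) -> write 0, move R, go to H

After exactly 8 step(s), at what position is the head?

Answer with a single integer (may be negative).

Answer: -2

Derivation:
Step 1: in state A at pos -2, read 0 -> (A,0)->write 1,move L,goto B. Now: state=B, head=-3, tape[-4..2]=0010110 (head:  ^)
Step 2: in state B at pos -3, read 0 -> (B,0)->write 0,move R,goto A. Now: state=A, head=-2, tape[-4..2]=0010110 (head:   ^)
Step 3: in state A at pos -2, read 1 -> (A,1)->write 1,move R,goto D. Now: state=D, head=-1, tape[-4..2]=0010110 (head:    ^)
Step 4: in state D at pos -1, read 0 -> (D,0)->write 1,move L,goto B. Now: state=B, head=-2, tape[-4..2]=0011110 (head:   ^)
Step 5: in state B at pos -2, read 1 -> (B,1)->write 1,move L,goto A. Now: state=A, head=-3, tape[-4..2]=0011110 (head:  ^)
Step 6: in state A at pos -3, read 0 -> (A,0)->write 1,move L,goto B. Now: state=B, head=-4, tape[-5..2]=00111110 (head:  ^)
Step 7: in state B at pos -4, read 0 -> (B,0)->write 0,move R,goto A. Now: state=A, head=-3, tape[-5..2]=00111110 (head:   ^)
Step 8: in state A at pos -3, read 1 -> (A,1)->write 1,move R,goto D. Now: state=D, head=-2, tape[-5..2]=00111110 (head:    ^)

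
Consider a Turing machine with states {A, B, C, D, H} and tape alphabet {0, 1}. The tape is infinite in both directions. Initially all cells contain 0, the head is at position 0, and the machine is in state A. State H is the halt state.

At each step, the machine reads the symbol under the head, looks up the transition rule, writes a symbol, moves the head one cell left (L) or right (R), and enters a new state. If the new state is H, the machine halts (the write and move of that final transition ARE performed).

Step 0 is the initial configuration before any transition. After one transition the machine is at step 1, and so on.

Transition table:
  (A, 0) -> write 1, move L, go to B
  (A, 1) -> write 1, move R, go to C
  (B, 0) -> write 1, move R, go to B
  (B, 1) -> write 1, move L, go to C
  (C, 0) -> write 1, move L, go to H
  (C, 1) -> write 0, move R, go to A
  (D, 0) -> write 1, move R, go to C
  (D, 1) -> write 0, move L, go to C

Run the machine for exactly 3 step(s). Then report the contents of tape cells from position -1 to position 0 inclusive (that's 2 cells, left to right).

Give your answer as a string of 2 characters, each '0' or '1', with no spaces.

Step 1: in state A at pos 0, read 0 -> (A,0)->write 1,move L,goto B. Now: state=B, head=-1, tape[-2..1]=0010 (head:  ^)
Step 2: in state B at pos -1, read 0 -> (B,0)->write 1,move R,goto B. Now: state=B, head=0, tape[-2..1]=0110 (head:   ^)
Step 3: in state B at pos 0, read 1 -> (B,1)->write 1,move L,goto C. Now: state=C, head=-1, tape[-2..1]=0110 (head:  ^)

Answer: 11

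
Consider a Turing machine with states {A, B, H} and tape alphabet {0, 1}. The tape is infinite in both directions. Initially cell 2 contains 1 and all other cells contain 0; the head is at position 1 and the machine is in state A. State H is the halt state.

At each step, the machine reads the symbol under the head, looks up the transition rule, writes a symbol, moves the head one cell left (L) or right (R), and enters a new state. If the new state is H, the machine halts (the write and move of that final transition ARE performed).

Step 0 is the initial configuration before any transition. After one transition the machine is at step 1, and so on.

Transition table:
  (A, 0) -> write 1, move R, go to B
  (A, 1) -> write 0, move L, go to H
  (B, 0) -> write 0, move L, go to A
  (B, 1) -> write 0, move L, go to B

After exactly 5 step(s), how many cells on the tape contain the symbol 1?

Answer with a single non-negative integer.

Step 1: in state A at pos 1, read 0 -> (A,0)->write 1,move R,goto B. Now: state=B, head=2, tape[0..3]=0110 (head:   ^)
Step 2: in state B at pos 2, read 1 -> (B,1)->write 0,move L,goto B. Now: state=B, head=1, tape[0..3]=0100 (head:  ^)
Step 3: in state B at pos 1, read 1 -> (B,1)->write 0,move L,goto B. Now: state=B, head=0, tape[-1..3]=00000 (head:  ^)
Step 4: in state B at pos 0, read 0 -> (B,0)->write 0,move L,goto A. Now: state=A, head=-1, tape[-2..3]=000000 (head:  ^)
Step 5: in state A at pos -1, read 0 -> (A,0)->write 1,move R,goto B. Now: state=B, head=0, tape[-2..3]=010000 (head:   ^)
Cells containing 1 after step 5: {-1} -> 1 cell(s)

Answer: 1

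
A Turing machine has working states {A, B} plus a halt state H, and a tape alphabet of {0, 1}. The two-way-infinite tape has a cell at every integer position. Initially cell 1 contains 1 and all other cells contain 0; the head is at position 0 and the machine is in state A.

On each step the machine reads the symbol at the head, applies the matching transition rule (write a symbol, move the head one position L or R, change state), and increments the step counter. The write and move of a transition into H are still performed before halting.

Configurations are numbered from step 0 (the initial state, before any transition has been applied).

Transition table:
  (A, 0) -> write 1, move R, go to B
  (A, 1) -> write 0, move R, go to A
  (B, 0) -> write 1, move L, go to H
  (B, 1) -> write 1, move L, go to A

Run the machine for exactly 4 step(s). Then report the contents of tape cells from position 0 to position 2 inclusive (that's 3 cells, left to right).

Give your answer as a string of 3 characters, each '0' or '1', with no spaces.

Answer: 000

Derivation:
Step 1: in state A at pos 0, read 0 -> (A,0)->write 1,move R,goto B. Now: state=B, head=1, tape[-1..2]=0110 (head:   ^)
Step 2: in state B at pos 1, read 1 -> (B,1)->write 1,move L,goto A. Now: state=A, head=0, tape[-1..2]=0110 (head:  ^)
Step 3: in state A at pos 0, read 1 -> (A,1)->write 0,move R,goto A. Now: state=A, head=1, tape[-1..2]=0010 (head:   ^)
Step 4: in state A at pos 1, read 1 -> (A,1)->write 0,move R,goto A. Now: state=A, head=2, tape[-1..3]=00000 (head:    ^)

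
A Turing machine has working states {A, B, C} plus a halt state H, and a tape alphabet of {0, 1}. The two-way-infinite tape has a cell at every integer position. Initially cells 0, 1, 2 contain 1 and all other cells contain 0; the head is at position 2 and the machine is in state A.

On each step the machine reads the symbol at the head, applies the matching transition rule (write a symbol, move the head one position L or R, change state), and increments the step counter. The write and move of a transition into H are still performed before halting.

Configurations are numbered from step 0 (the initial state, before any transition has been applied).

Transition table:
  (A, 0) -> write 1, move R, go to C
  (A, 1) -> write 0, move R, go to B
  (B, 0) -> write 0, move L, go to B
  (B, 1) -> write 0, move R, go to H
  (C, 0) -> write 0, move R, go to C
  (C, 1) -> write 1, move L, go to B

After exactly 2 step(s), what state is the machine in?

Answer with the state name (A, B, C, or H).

Step 1: in state A at pos 2, read 1 -> (A,1)->write 0,move R,goto B. Now: state=B, head=3, tape[-1..4]=011000 (head:     ^)
Step 2: in state B at pos 3, read 0 -> (B,0)->write 0,move L,goto B. Now: state=B, head=2, tape[-1..4]=011000 (head:    ^)

Answer: B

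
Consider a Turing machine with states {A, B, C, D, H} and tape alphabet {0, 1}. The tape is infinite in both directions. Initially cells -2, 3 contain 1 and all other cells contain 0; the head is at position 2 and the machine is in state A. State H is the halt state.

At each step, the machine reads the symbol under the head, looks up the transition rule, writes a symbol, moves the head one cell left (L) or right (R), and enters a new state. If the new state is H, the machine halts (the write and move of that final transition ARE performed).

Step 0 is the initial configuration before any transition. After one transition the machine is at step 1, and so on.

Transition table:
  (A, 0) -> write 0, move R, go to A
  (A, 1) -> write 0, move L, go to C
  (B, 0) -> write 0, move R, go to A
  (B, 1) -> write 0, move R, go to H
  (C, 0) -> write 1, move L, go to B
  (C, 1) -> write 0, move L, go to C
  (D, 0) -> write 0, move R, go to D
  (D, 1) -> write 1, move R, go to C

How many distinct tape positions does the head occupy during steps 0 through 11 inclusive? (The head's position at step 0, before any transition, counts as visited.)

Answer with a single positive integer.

Answer: 5

Derivation:
Step 1: in state A at pos 2, read 0 -> (A,0)->write 0,move R,goto A. Now: state=A, head=3, tape[-3..4]=01000010 (head:       ^)
Step 2: in state A at pos 3, read 1 -> (A,1)->write 0,move L,goto C. Now: state=C, head=2, tape[-3..4]=01000000 (head:      ^)
Step 3: in state C at pos 2, read 0 -> (C,0)->write 1,move L,goto B. Now: state=B, head=1, tape[-3..4]=01000100 (head:     ^)
Step 4: in state B at pos 1, read 0 -> (B,0)->write 0,move R,goto A. Now: state=A, head=2, tape[-3..4]=01000100 (head:      ^)
Step 5: in state A at pos 2, read 1 -> (A,1)->write 0,move L,goto C. Now: state=C, head=1, tape[-3..4]=01000000 (head:     ^)
Step 6: in state C at pos 1, read 0 -> (C,0)->write 1,move L,goto B. Now: state=B, head=0, tape[-3..4]=01001000 (head:    ^)
Step 7: in state B at pos 0, read 0 -> (B,0)->write 0,move R,goto A. Now: state=A, head=1, tape[-3..4]=01001000 (head:     ^)
Step 8: in state A at pos 1, read 1 -> (A,1)->write 0,move L,goto C. Now: state=C, head=0, tape[-3..4]=01000000 (head:    ^)
Step 9: in state C at pos 0, read 0 -> (C,0)->write 1,move L,goto B. Now: state=B, head=-1, tape[-3..4]=01010000 (head:   ^)
Step 10: in state B at pos -1, read 0 -> (B,0)->write 0,move R,goto A. Now: state=A, head=0, tape[-3..4]=01010000 (head:    ^)
Step 11: in state A at pos 0, read 1 -> (A,1)->write 0,move L,goto C. Now: state=C, head=-1, tape[-3..4]=01000000 (head:   ^)
Head positions at steps 0..11: starting at 2, distinct positions visited = {-1, 0, 1, 2, 3} -> 5 position(s)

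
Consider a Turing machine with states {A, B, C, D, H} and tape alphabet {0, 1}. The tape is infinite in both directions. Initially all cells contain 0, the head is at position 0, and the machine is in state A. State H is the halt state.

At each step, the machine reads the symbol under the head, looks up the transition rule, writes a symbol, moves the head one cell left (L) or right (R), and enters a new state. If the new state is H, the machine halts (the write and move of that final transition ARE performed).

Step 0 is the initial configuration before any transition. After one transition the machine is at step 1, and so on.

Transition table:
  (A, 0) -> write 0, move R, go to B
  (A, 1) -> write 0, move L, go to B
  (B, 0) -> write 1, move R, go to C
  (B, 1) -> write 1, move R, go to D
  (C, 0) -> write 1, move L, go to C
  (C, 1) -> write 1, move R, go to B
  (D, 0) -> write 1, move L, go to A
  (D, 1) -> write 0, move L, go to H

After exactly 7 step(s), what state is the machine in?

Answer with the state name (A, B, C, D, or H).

Answer: B

Derivation:
Step 1: in state A at pos 0, read 0 -> (A,0)->write 0,move R,goto B. Now: state=B, head=1, tape[-1..2]=0000 (head:   ^)
Step 2: in state B at pos 1, read 0 -> (B,0)->write 1,move R,goto C. Now: state=C, head=2, tape[-1..3]=00100 (head:    ^)
Step 3: in state C at pos 2, read 0 -> (C,0)->write 1,move L,goto C. Now: state=C, head=1, tape[-1..3]=00110 (head:   ^)
Step 4: in state C at pos 1, read 1 -> (C,1)->write 1,move R,goto B. Now: state=B, head=2, tape[-1..3]=00110 (head:    ^)
Step 5: in state B at pos 2, read 1 -> (B,1)->write 1,move R,goto D. Now: state=D, head=3, tape[-1..4]=001100 (head:     ^)
Step 6: in state D at pos 3, read 0 -> (D,0)->write 1,move L,goto A. Now: state=A, head=2, tape[-1..4]=001110 (head:    ^)
Step 7: in state A at pos 2, read 1 -> (A,1)->write 0,move L,goto B. Now: state=B, head=1, tape[-1..4]=001010 (head:   ^)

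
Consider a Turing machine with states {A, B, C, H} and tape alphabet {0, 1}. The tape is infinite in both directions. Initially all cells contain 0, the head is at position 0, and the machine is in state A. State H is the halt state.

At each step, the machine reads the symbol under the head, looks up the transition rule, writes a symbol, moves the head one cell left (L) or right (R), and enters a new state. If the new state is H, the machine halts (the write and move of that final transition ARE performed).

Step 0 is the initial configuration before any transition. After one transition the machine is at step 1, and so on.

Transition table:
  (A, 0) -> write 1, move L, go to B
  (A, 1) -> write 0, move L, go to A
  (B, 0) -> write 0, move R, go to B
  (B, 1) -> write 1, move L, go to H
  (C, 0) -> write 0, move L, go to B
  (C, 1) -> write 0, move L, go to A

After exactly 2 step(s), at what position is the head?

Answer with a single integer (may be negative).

Step 1: in state A at pos 0, read 0 -> (A,0)->write 1,move L,goto B. Now: state=B, head=-1, tape[-2..1]=0010 (head:  ^)
Step 2: in state B at pos -1, read 0 -> (B,0)->write 0,move R,goto B. Now: state=B, head=0, tape[-2..1]=0010 (head:   ^)

Answer: 0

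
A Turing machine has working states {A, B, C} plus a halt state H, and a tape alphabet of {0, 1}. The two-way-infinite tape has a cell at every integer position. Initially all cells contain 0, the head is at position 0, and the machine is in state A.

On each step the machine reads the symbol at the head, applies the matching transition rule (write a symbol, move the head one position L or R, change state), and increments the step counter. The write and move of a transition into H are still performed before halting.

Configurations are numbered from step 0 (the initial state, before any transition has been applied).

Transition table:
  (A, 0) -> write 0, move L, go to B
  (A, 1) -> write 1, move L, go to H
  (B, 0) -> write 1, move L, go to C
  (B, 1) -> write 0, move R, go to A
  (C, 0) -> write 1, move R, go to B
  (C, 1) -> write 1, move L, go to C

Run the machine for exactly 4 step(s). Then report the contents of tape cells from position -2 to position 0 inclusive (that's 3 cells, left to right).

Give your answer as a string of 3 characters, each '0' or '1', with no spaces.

Step 1: in state A at pos 0, read 0 -> (A,0)->write 0,move L,goto B. Now: state=B, head=-1, tape[-2..1]=0000 (head:  ^)
Step 2: in state B at pos -1, read 0 -> (B,0)->write 1,move L,goto C. Now: state=C, head=-2, tape[-3..1]=00100 (head:  ^)
Step 3: in state C at pos -2, read 0 -> (C,0)->write 1,move R,goto B. Now: state=B, head=-1, tape[-3..1]=01100 (head:   ^)
Step 4: in state B at pos -1, read 1 -> (B,1)->write 0,move R,goto A. Now: state=A, head=0, tape[-3..1]=01000 (head:    ^)

Answer: 100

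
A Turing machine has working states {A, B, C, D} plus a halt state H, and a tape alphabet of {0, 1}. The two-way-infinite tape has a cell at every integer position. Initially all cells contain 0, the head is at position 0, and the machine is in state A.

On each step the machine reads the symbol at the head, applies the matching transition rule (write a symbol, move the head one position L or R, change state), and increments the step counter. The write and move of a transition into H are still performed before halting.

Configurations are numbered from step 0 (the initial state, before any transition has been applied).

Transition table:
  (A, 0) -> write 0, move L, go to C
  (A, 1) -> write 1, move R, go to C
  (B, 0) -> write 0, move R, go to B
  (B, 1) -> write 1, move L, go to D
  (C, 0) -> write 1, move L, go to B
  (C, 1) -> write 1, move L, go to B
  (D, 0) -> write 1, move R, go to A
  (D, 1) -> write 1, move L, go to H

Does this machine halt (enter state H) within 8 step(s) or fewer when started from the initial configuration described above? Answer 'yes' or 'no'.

Answer: no

Derivation:
Step 1: in state A at pos 0, read 0 -> (A,0)->write 0,move L,goto C. Now: state=C, head=-1, tape[-2..1]=0000 (head:  ^)
Step 2: in state C at pos -1, read 0 -> (C,0)->write 1,move L,goto B. Now: state=B, head=-2, tape[-3..1]=00100 (head:  ^)
Step 3: in state B at pos -2, read 0 -> (B,0)->write 0,move R,goto B. Now: state=B, head=-1, tape[-3..1]=00100 (head:   ^)
Step 4: in state B at pos -1, read 1 -> (B,1)->write 1,move L,goto D. Now: state=D, head=-2, tape[-3..1]=00100 (head:  ^)
Step 5: in state D at pos -2, read 0 -> (D,0)->write 1,move R,goto A. Now: state=A, head=-1, tape[-3..1]=01100 (head:   ^)
Step 6: in state A at pos -1, read 1 -> (A,1)->write 1,move R,goto C. Now: state=C, head=0, tape[-3..1]=01100 (head:    ^)
Step 7: in state C at pos 0, read 0 -> (C,0)->write 1,move L,goto B. Now: state=B, head=-1, tape[-3..1]=01110 (head:   ^)
Step 8: in state B at pos -1, read 1 -> (B,1)->write 1,move L,goto D. Now: state=D, head=-2, tape[-3..1]=01110 (head:  ^)
After 8 step(s): state = D (not H) -> not halted within 8 -> no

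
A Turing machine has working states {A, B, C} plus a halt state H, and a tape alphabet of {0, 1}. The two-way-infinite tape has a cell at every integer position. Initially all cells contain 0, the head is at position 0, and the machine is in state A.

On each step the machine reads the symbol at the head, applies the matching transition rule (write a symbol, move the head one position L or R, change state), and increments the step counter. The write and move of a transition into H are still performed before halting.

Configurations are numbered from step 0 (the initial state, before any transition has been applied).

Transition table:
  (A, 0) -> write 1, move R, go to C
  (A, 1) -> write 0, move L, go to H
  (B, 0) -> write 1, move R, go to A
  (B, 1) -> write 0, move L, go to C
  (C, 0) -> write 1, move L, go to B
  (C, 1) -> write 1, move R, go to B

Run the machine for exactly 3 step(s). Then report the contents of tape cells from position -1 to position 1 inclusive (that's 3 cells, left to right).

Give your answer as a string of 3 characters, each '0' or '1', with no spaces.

Answer: 001

Derivation:
Step 1: in state A at pos 0, read 0 -> (A,0)->write 1,move R,goto C. Now: state=C, head=1, tape[-1..2]=0100 (head:   ^)
Step 2: in state C at pos 1, read 0 -> (C,0)->write 1,move L,goto B. Now: state=B, head=0, tape[-1..2]=0110 (head:  ^)
Step 3: in state B at pos 0, read 1 -> (B,1)->write 0,move L,goto C. Now: state=C, head=-1, tape[-2..2]=00010 (head:  ^)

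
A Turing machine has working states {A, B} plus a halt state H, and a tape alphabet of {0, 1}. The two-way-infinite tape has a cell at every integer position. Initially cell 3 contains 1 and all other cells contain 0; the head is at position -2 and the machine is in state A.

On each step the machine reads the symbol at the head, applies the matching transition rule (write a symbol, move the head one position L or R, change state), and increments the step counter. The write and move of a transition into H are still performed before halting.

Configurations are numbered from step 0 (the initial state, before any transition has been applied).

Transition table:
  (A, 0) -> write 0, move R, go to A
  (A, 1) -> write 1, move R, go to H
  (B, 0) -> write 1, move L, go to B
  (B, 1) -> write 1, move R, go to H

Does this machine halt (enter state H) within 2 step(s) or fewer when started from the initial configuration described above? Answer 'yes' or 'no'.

Answer: no

Derivation:
Step 1: in state A at pos -2, read 0 -> (A,0)->write 0,move R,goto A. Now: state=A, head=-1, tape[-3..4]=00000010 (head:   ^)
Step 2: in state A at pos -1, read 0 -> (A,0)->write 0,move R,goto A. Now: state=A, head=0, tape[-3..4]=00000010 (head:    ^)
After 2 step(s): state = A (not H) -> not halted within 2 -> no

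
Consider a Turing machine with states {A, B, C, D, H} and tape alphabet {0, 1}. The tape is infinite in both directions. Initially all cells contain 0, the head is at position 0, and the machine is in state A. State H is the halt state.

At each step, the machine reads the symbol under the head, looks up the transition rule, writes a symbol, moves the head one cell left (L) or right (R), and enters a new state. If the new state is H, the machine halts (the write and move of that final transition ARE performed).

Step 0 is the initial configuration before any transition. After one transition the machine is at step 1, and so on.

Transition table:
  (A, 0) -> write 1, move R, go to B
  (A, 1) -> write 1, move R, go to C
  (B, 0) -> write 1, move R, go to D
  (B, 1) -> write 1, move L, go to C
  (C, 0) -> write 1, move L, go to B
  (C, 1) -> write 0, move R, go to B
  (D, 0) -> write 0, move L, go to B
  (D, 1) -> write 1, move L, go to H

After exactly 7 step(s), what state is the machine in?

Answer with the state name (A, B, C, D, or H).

Answer: B

Derivation:
Step 1: in state A at pos 0, read 0 -> (A,0)->write 1,move R,goto B. Now: state=B, head=1, tape[-1..2]=0100 (head:   ^)
Step 2: in state B at pos 1, read 0 -> (B,0)->write 1,move R,goto D. Now: state=D, head=2, tape[-1..3]=01100 (head:    ^)
Step 3: in state D at pos 2, read 0 -> (D,0)->write 0,move L,goto B. Now: state=B, head=1, tape[-1..3]=01100 (head:   ^)
Step 4: in state B at pos 1, read 1 -> (B,1)->write 1,move L,goto C. Now: state=C, head=0, tape[-1..3]=01100 (head:  ^)
Step 5: in state C at pos 0, read 1 -> (C,1)->write 0,move R,goto B. Now: state=B, head=1, tape[-1..3]=00100 (head:   ^)
Step 6: in state B at pos 1, read 1 -> (B,1)->write 1,move L,goto C. Now: state=C, head=0, tape[-1..3]=00100 (head:  ^)
Step 7: in state C at pos 0, read 0 -> (C,0)->write 1,move L,goto B. Now: state=B, head=-1, tape[-2..3]=001100 (head:  ^)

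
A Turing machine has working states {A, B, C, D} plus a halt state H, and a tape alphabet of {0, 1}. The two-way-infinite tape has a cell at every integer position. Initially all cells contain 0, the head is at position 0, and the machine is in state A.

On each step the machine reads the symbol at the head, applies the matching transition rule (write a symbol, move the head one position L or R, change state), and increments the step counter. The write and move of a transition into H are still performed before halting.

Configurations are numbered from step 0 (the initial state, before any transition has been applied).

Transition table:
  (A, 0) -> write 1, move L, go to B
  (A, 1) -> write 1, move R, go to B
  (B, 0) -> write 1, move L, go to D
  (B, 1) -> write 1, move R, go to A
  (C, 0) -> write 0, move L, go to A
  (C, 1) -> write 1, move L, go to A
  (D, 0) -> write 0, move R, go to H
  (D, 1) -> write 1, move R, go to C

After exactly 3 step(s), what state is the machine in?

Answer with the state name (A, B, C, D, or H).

Answer: H

Derivation:
Step 1: in state A at pos 0, read 0 -> (A,0)->write 1,move L,goto B. Now: state=B, head=-1, tape[-2..1]=0010 (head:  ^)
Step 2: in state B at pos -1, read 0 -> (B,0)->write 1,move L,goto D. Now: state=D, head=-2, tape[-3..1]=00110 (head:  ^)
Step 3: in state D at pos -2, read 0 -> (D,0)->write 0,move R,goto H. Now: state=H, head=-1, tape[-3..1]=00110 (head:   ^)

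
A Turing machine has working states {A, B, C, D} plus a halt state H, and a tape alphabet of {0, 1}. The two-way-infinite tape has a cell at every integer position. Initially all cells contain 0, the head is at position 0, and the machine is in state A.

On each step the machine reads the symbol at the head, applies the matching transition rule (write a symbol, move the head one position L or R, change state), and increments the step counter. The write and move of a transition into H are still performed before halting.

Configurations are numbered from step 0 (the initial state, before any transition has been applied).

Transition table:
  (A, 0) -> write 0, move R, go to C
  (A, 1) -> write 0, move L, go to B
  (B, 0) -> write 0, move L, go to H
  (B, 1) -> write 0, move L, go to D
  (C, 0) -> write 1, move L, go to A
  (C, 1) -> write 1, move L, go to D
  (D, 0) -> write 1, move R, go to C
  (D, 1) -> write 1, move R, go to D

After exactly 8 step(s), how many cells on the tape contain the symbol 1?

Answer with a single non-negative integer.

Step 1: in state A at pos 0, read 0 -> (A,0)->write 0,move R,goto C. Now: state=C, head=1, tape[-1..2]=0000 (head:   ^)
Step 2: in state C at pos 1, read 0 -> (C,0)->write 1,move L,goto A. Now: state=A, head=0, tape[-1..2]=0010 (head:  ^)
Step 3: in state A at pos 0, read 0 -> (A,0)->write 0,move R,goto C. Now: state=C, head=1, tape[-1..2]=0010 (head:   ^)
Step 4: in state C at pos 1, read 1 -> (C,1)->write 1,move L,goto D. Now: state=D, head=0, tape[-1..2]=0010 (head:  ^)
Step 5: in state D at pos 0, read 0 -> (D,0)->write 1,move R,goto C. Now: state=C, head=1, tape[-1..2]=0110 (head:   ^)
Step 6: in state C at pos 1, read 1 -> (C,1)->write 1,move L,goto D. Now: state=D, head=0, tape[-1..2]=0110 (head:  ^)
Step 7: in state D at pos 0, read 1 -> (D,1)->write 1,move R,goto D. Now: state=D, head=1, tape[-1..2]=0110 (head:   ^)
Step 8: in state D at pos 1, read 1 -> (D,1)->write 1,move R,goto D. Now: state=D, head=2, tape[-1..3]=01100 (head:    ^)
Cells containing 1 after step 8: {0, 1} -> 2 cell(s)

Answer: 2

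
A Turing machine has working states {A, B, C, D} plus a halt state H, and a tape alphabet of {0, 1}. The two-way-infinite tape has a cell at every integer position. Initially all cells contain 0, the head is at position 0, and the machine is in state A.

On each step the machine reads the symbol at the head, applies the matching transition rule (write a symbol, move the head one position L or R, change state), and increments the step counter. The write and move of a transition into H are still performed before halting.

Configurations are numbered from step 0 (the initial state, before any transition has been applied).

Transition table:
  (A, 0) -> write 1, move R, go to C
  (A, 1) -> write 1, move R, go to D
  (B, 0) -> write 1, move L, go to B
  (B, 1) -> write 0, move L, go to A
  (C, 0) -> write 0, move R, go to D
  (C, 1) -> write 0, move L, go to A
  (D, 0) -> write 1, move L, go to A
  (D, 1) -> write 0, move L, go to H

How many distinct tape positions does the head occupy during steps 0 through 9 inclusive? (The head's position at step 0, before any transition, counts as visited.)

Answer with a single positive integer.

Step 1: in state A at pos 0, read 0 -> (A,0)->write 1,move R,goto C. Now: state=C, head=1, tape[-1..2]=0100 (head:   ^)
Step 2: in state C at pos 1, read 0 -> (C,0)->write 0,move R,goto D. Now: state=D, head=2, tape[-1..3]=01000 (head:    ^)
Step 3: in state D at pos 2, read 0 -> (D,0)->write 1,move L,goto A. Now: state=A, head=1, tape[-1..3]=01010 (head:   ^)
Step 4: in state A at pos 1, read 0 -> (A,0)->write 1,move R,goto C. Now: state=C, head=2, tape[-1..3]=01110 (head:    ^)
Step 5: in state C at pos 2, read 1 -> (C,1)->write 0,move L,goto A. Now: state=A, head=1, tape[-1..3]=01100 (head:   ^)
Step 6: in state A at pos 1, read 1 -> (A,1)->write 1,move R,goto D. Now: state=D, head=2, tape[-1..3]=01100 (head:    ^)
Step 7: in state D at pos 2, read 0 -> (D,0)->write 1,move L,goto A. Now: state=A, head=1, tape[-1..3]=01110 (head:   ^)
Step 8: in state A at pos 1, read 1 -> (A,1)->write 1,move R,goto D. Now: state=D, head=2, tape[-1..3]=01110 (head:    ^)
Step 9: in state D at pos 2, read 1 -> (D,1)->write 0,move L,goto H. Now: state=H, head=1, tape[-1..3]=01100 (head:   ^)
Head positions at steps 0..9: starting at 0, distinct positions visited = {0, 1, 2} -> 3 position(s)

Answer: 3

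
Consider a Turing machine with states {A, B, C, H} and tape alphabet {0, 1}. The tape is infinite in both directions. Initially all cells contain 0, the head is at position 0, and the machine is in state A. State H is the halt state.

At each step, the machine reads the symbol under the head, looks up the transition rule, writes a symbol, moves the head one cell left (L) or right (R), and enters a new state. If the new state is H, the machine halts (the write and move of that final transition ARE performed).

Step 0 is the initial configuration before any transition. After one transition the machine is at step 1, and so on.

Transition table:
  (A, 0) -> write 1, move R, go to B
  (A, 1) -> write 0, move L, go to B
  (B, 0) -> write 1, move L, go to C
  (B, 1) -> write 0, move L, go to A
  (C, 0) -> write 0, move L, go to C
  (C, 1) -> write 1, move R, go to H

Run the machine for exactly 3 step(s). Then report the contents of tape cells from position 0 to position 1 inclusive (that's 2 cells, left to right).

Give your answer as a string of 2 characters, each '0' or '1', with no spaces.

Answer: 11

Derivation:
Step 1: in state A at pos 0, read 0 -> (A,0)->write 1,move R,goto B. Now: state=B, head=1, tape[-1..2]=0100 (head:   ^)
Step 2: in state B at pos 1, read 0 -> (B,0)->write 1,move L,goto C. Now: state=C, head=0, tape[-1..2]=0110 (head:  ^)
Step 3: in state C at pos 0, read 1 -> (C,1)->write 1,move R,goto H. Now: state=H, head=1, tape[-1..2]=0110 (head:   ^)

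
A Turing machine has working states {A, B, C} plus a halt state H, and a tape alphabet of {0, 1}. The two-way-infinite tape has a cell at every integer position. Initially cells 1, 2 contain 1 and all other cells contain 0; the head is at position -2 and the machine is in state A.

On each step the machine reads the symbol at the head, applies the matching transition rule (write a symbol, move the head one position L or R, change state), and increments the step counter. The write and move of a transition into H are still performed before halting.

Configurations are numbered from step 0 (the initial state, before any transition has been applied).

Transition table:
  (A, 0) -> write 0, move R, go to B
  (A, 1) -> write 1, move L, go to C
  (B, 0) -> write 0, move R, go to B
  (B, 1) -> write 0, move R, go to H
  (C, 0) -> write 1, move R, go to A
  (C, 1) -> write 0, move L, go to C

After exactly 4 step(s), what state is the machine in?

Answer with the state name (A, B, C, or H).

Step 1: in state A at pos -2, read 0 -> (A,0)->write 0,move R,goto B. Now: state=B, head=-1, tape[-3..3]=0000110 (head:   ^)
Step 2: in state B at pos -1, read 0 -> (B,0)->write 0,move R,goto B. Now: state=B, head=0, tape[-3..3]=0000110 (head:    ^)
Step 3: in state B at pos 0, read 0 -> (B,0)->write 0,move R,goto B. Now: state=B, head=1, tape[-3..3]=0000110 (head:     ^)
Step 4: in state B at pos 1, read 1 -> (B,1)->write 0,move R,goto H. Now: state=H, head=2, tape[-3..3]=0000010 (head:      ^)

Answer: H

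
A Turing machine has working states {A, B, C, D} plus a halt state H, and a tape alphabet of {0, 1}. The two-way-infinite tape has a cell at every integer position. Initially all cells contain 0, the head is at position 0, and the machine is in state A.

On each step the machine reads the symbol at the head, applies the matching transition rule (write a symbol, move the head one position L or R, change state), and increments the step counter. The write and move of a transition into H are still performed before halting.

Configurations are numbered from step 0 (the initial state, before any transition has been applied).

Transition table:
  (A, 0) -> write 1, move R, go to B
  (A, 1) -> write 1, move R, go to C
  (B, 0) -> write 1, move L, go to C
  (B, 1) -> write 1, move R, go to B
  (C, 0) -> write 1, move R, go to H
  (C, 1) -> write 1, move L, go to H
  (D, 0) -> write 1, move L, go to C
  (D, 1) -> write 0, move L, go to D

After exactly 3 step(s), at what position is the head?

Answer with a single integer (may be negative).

Step 1: in state A at pos 0, read 0 -> (A,0)->write 1,move R,goto B. Now: state=B, head=1, tape[-1..2]=0100 (head:   ^)
Step 2: in state B at pos 1, read 0 -> (B,0)->write 1,move L,goto C. Now: state=C, head=0, tape[-1..2]=0110 (head:  ^)
Step 3: in state C at pos 0, read 1 -> (C,1)->write 1,move L,goto H. Now: state=H, head=-1, tape[-2..2]=00110 (head:  ^)

Answer: -1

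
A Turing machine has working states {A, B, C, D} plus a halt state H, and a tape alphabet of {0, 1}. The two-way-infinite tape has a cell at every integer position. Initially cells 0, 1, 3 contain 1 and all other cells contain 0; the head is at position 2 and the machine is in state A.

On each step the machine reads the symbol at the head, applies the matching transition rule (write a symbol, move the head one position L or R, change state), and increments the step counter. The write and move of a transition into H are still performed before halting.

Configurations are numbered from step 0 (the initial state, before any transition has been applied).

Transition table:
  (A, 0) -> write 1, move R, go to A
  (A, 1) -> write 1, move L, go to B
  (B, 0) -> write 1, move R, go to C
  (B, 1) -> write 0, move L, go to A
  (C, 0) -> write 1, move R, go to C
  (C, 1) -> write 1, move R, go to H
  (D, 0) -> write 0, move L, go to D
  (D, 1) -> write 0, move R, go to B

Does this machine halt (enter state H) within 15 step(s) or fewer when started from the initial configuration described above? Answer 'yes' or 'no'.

Answer: yes

Derivation:
Step 1: in state A at pos 2, read 0 -> (A,0)->write 1,move R,goto A. Now: state=A, head=3, tape[-1..4]=011110 (head:     ^)
Step 2: in state A at pos 3, read 1 -> (A,1)->write 1,move L,goto B. Now: state=B, head=2, tape[-1..4]=011110 (head:    ^)
Step 3: in state B at pos 2, read 1 -> (B,1)->write 0,move L,goto A. Now: state=A, head=1, tape[-1..4]=011010 (head:   ^)
Step 4: in state A at pos 1, read 1 -> (A,1)->write 1,move L,goto B. Now: state=B, head=0, tape[-1..4]=011010 (head:  ^)
Step 5: in state B at pos 0, read 1 -> (B,1)->write 0,move L,goto A. Now: state=A, head=-1, tape[-2..4]=0001010 (head:  ^)
Step 6: in state A at pos -1, read 0 -> (A,0)->write 1,move R,goto A. Now: state=A, head=0, tape[-2..4]=0101010 (head:   ^)
Step 7: in state A at pos 0, read 0 -> (A,0)->write 1,move R,goto A. Now: state=A, head=1, tape[-2..4]=0111010 (head:    ^)
Step 8: in state A at pos 1, read 1 -> (A,1)->write 1,move L,goto B. Now: state=B, head=0, tape[-2..4]=0111010 (head:   ^)
Step 9: in state B at pos 0, read 1 -> (B,1)->write 0,move L,goto A. Now: state=A, head=-1, tape[-2..4]=0101010 (head:  ^)
Step 10: in state A at pos -1, read 1 -> (A,1)->write 1,move L,goto B. Now: state=B, head=-2, tape[-3..4]=00101010 (head:  ^)
Step 11: in state B at pos -2, read 0 -> (B,0)->write 1,move R,goto C. Now: state=C, head=-1, tape[-3..4]=01101010 (head:   ^)
Step 12: in state C at pos -1, read 1 -> (C,1)->write 1,move R,goto H. Now: state=H, head=0, tape[-3..4]=01101010 (head:    ^)
State H reached at step 12; 12 <= 15 -> yes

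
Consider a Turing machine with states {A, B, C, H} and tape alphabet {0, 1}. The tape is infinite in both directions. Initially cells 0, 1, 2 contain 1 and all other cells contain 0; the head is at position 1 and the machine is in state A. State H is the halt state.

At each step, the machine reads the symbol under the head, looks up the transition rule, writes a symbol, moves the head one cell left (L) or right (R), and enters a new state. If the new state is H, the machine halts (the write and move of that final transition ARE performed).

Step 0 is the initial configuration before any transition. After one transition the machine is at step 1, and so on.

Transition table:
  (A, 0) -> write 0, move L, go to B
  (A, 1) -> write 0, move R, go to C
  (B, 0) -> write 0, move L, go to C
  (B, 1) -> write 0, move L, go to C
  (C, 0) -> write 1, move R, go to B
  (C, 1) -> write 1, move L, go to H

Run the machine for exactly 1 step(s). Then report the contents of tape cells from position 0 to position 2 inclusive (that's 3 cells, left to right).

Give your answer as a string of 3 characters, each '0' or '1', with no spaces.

Answer: 101

Derivation:
Step 1: in state A at pos 1, read 1 -> (A,1)->write 0,move R,goto C. Now: state=C, head=2, tape[-1..3]=01010 (head:    ^)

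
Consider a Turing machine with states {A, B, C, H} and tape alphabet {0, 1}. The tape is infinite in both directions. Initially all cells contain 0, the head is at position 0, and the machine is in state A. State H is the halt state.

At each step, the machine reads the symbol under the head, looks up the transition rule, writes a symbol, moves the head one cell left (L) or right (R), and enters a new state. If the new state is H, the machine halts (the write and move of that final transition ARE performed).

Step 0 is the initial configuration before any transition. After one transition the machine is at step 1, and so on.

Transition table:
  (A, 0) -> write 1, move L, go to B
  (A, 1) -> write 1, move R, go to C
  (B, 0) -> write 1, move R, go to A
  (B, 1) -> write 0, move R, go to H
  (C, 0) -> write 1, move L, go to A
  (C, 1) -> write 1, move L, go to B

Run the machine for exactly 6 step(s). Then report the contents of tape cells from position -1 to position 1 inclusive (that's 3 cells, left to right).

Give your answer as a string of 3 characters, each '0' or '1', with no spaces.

Answer: 111

Derivation:
Step 1: in state A at pos 0, read 0 -> (A,0)->write 1,move L,goto B. Now: state=B, head=-1, tape[-2..1]=0010 (head:  ^)
Step 2: in state B at pos -1, read 0 -> (B,0)->write 1,move R,goto A. Now: state=A, head=0, tape[-2..1]=0110 (head:   ^)
Step 3: in state A at pos 0, read 1 -> (A,1)->write 1,move R,goto C. Now: state=C, head=1, tape[-2..2]=01100 (head:    ^)
Step 4: in state C at pos 1, read 0 -> (C,0)->write 1,move L,goto A. Now: state=A, head=0, tape[-2..2]=01110 (head:   ^)
Step 5: in state A at pos 0, read 1 -> (A,1)->write 1,move R,goto C. Now: state=C, head=1, tape[-2..2]=01110 (head:    ^)
Step 6: in state C at pos 1, read 1 -> (C,1)->write 1,move L,goto B. Now: state=B, head=0, tape[-2..2]=01110 (head:   ^)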